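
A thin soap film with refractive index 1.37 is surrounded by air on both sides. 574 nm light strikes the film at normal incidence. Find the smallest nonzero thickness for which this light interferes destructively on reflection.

209 nm

At the upper boundary (n = 1.0 to n = 1.37) the reflected ray undergoes a half-wave phase shift.
Ray reflecting at the bottom interface goes from n = 1.37 toward n = 1.0: no phase shift.
The two reflections differ by half a wavelength.
For dark reflection here: 2 n t = m λ.
The smallest nonzero thickness corresponds to m = 1: t = m λ / (2 n) = 1.00 × 574 / (2 × 1.37) = 209 nm.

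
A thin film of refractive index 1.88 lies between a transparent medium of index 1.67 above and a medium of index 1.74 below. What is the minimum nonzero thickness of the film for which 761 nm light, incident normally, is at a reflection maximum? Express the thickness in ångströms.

Top surface (1.67 → 1.88): reflection off a higher-index medium gives a half-wave phase shift.
Ray reflecting at the bottom interface goes from n = 1.88 toward n = 1.74: no phase shift.
Exactly one π shift → a net half-wave offset.
With one net inversion, constructive interference in reflection requires 2 n t = (m + ½) λ.
Minimum at m = 0: t = λ / (4 n) = 761 / (4 × 1.88) = 101 nm.

1012 Å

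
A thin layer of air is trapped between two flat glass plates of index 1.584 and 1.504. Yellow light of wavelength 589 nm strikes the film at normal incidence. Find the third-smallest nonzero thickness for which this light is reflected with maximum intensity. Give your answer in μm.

0.736 μm

Ray reflecting at the top interface goes from n = 1.584 toward n = 1.0: no phase shift.
Ray reflecting at the bottom interface goes from n = 1.0 toward n = 1.504: a half-wave phase shift.
The two reflections differ by half a wavelength.
For bright reflection here: 2 n t = (m + ½) λ.
The third-smallest nonzero thickness corresponds to m = 2: t = (m + ½) λ / (2 n) = 2.50 × 589 / (2 × 1.0) = 736 nm.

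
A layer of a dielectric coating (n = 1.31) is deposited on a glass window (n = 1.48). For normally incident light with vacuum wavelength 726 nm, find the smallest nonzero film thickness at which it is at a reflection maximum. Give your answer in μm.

Ray reflecting at the top interface goes from n = 1.0 toward n = 1.31: a half-wave phase shift.
At the lower boundary (n = 1.31 to n = 1.48) the reflected ray undergoes a half-wave phase shift.
The two reflections carry the same phase change, so no net offset.
With no net inversion, constructive interference in reflection requires 2 n t = m λ.
Minimum nonzero at m = 1: t = λ / (2 n) = 726 / (2 × 1.31) = 277 nm.

0.277 μm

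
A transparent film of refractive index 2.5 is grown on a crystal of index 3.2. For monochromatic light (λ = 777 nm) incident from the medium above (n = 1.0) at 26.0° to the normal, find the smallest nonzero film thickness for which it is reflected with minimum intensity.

78.9 nm

At the upper boundary (n = 1.0 to n = 2.5) the reflected ray undergoes a half-wave phase shift.
Bottom surface (2.5 → 3.2): reflection off a higher-index medium gives a half-wave phase shift.
The two reflections carry the same phase change, so no net offset.
So the condition for destructive reflection is 2 n t cos θ_r = (m + ½) λ.
Snell's law: 1.0 sin 26.0° = 2.5 sin θ_r → sin θ_r = 0.175, cos θ_r = 0.985.
Minimum at m = 0: t = λ / (4 n cos θ_r) = 777 / (4 × 2.5 × 0.985) = 78.9 nm.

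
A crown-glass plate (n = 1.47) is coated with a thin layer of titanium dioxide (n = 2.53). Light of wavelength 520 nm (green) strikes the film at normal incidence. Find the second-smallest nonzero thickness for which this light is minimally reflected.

Top surface (1.0 → 2.53): reflection off a higher-index medium gives a half-wave phase shift.
Bottom surface (2.53 → 1.47): reflection off a lower-index medium gives no phase shift.
The two reflections differ by half a wavelength.
So the condition for destructive reflection is 2 n t = m λ.
The second-smallest nonzero thickness corresponds to m = 2: t = m λ / (2 n) = 2.00 × 520 / (2 × 2.53) = 206 nm.

206 nm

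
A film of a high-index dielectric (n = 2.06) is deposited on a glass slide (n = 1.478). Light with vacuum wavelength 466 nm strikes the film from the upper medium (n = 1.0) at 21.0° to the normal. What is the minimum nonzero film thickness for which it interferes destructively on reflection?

Ray reflecting at the top interface goes from n = 1.0 toward n = 2.06: a half-wave phase shift.
At the lower boundary (n = 2.06 to n = 1.478) the reflected ray undergoes no phase shift.
Exactly one π shift → a net half-wave offset.
With one net inversion, destructive interference in reflection requires 2 n t cos θ_r = m λ.
Snell's law: 1.0 sin 21.0° = 2.06 sin θ_r → sin θ_r = 0.174, cos θ_r = 0.985.
Minimum nonzero at m = 1: t = λ / (2 n cos θ_r) = 466 / (2 × 2.06 × 0.985) = 115 nm.

115 nm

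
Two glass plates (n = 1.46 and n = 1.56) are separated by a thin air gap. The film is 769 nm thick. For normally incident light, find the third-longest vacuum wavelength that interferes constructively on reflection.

At the upper boundary (n = 1.46 to n = 1.0) the reflected ray undergoes no phase shift.
Ray reflecting at the bottom interface goes from n = 1.0 toward n = 1.56: a half-wave phase shift.
Exactly one π shift → a net half-wave offset.
With one net inversion, constructive interference in reflection requires 2 n t = (m + ½) λ.
λ = 2 n t / (m + ½). The third-longest wavelength is m = 2: λ = 2 × 1.0 × 769 / 2.50 = 615 nm.

615 nm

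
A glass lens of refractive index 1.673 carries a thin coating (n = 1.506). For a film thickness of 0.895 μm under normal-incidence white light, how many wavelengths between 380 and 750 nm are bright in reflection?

4

At the upper boundary (n = 1.0 to n = 1.506) the reflected ray undergoes a half-wave phase shift.
At the lower boundary (n = 1.506 to n = 1.673) the reflected ray undergoes a half-wave phase shift.
Net: no relative phase inversion (both shifts match).
For maximum reflection here: 2 n t = m λ.
λ = 2 n t / m = 2696 / m nm.
m=3: 899 nm (IR); m=4: 674 nm (visible); m=5: 539 nm (visible); m=6: 449 nm (visible); m=7: 385 nm (visible); m=8: 337 nm (UV).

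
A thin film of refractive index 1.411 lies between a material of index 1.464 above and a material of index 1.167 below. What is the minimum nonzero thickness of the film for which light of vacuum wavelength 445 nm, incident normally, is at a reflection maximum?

158 nm

At the upper boundary (n = 1.464 to n = 1.411) the reflected ray undergoes no phase shift.
At the lower boundary (n = 1.411 to n = 1.167) the reflected ray undergoes no phase shift.
Zero or two π shifts → no net half-wave offset.
With no net inversion, constructive interference in reflection requires 2 n t = m λ.
Minimum nonzero at m = 1: t = λ / (2 n) = 445 / (2 × 1.411) = 158 nm.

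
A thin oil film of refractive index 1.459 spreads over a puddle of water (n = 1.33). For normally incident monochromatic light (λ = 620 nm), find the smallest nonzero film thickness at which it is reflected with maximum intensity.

106 nm

Ray reflecting at the top interface goes from n = 1.0 toward n = 1.459: a half-wave phase shift.
Bottom surface (1.459 → 1.33): reflection off a lower-index medium gives no phase shift.
Exactly one π shift → a net half-wave offset.
So the condition for constructive reflection is 2 n t = (m + ½) λ.
Minimum at m = 0: t = λ / (4 n) = 620 / (4 × 1.459) = 106 nm.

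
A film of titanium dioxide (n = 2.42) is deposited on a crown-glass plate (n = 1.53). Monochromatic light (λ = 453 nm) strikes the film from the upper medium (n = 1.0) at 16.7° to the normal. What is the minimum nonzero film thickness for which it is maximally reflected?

Top surface (1.0 → 2.42): reflection off a higher-index medium gives a half-wave phase shift.
Bottom surface (2.42 → 1.53): reflection off a lower-index medium gives no phase shift.
Net: one phase inversion between the two reflected rays.
So the condition for constructive reflection is 2 n t cos θ_r = (m + ½) λ.
Snell's law: 1.0 sin 16.7° = 2.42 sin θ_r → sin θ_r = 0.119, cos θ_r = 0.993.
Minimum at m = 0: t = λ / (4 n cos θ_r) = 453 / (4 × 2.42 × 0.993) = 47.1 nm.

47.1 nm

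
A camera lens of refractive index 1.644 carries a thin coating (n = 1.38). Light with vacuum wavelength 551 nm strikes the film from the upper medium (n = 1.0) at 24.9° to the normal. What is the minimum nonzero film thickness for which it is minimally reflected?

105 nm

Ray reflecting at the top interface goes from n = 1.0 toward n = 1.38: a half-wave phase shift.
Bottom surface (1.38 → 1.644): reflection off a higher-index medium gives a half-wave phase shift.
Net: no relative phase inversion (both shifts match).
So the condition for destructive reflection is 2 n t cos θ_r = (m + ½) λ.
Snell's law: 1.0 sin 24.9° = 1.38 sin θ_r → sin θ_r = 0.305, cos θ_r = 0.952.
Minimum at m = 0: t = λ / (4 n cos θ_r) = 551 / (4 × 1.38 × 0.952) = 105 nm.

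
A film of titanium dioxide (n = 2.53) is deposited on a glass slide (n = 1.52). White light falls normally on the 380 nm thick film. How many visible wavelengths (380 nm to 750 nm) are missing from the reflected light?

Ray reflecting at the top interface goes from n = 1.0 toward n = 2.53: a half-wave phase shift.
At the lower boundary (n = 2.53 to n = 1.52) the reflected ray undergoes no phase shift.
Net: one phase inversion between the two reflected rays.
With one net inversion, destructive interference in reflection requires 2 n t = m λ.
λ = 2 n t / m = 1923 / m nm.
m=2: 961 nm (IR); m=3: 641 nm (visible); m=4: 481 nm (visible); m=5: 385 nm (visible); m=6: 320 nm (UV).

3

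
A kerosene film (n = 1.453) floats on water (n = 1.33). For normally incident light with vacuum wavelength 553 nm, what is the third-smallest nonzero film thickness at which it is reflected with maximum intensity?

Top surface (1.0 → 1.453): reflection off a higher-index medium gives a half-wave phase shift.
At the lower boundary (n = 1.453 to n = 1.33) the reflected ray undergoes no phase shift.
Exactly one π shift → a net half-wave offset.
With one net inversion, constructive interference in reflection requires 2 n t = (m + ½) λ.
The third-smallest nonzero thickness corresponds to m = 2: t = (m + ½) λ / (2 n) = 2.50 × 553 / (2 × 1.453) = 476 nm.

476 nm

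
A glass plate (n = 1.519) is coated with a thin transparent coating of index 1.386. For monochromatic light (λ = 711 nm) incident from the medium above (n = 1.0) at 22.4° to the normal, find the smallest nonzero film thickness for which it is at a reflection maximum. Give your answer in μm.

Top surface (1.0 → 1.386): reflection off a higher-index medium gives a half-wave phase shift.
At the lower boundary (n = 1.386 to n = 1.519) the reflected ray undergoes a half-wave phase shift.
Zero or two π shifts → no net half-wave offset.
For strong reflection here: 2 n t cos θ_r = m λ.
Snell's law: 1.0 sin 22.4° = 1.386 sin θ_r → sin θ_r = 0.275, cos θ_r = 0.961.
Minimum nonzero at m = 1: t = λ / (2 n cos θ_r) = 711 / (2 × 1.386 × 0.961) = 267 nm.

0.267 μm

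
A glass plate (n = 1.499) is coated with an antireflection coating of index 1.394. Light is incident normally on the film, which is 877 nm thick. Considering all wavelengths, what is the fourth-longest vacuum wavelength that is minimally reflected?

699 nm

Top surface (1.0 → 1.394): reflection off a higher-index medium gives a half-wave phase shift.
Ray reflecting at the bottom interface goes from n = 1.394 toward n = 1.499: a half-wave phase shift.
The two reflections carry the same phase change, so no net offset.
For dark reflection here: 2 n t = (m + ½) λ.
λ = 2 n t / (m + ½). The fourth-longest wavelength is m = 3: λ = 2 × 1.394 × 877 / 3.50 = 699 nm.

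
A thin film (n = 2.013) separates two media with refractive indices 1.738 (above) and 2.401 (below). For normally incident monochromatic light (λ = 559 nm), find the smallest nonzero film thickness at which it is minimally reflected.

69.4 nm

At the upper boundary (n = 1.738 to n = 2.013) the reflected ray undergoes a half-wave phase shift.
Ray reflecting at the bottom interface goes from n = 2.013 toward n = 2.401: a half-wave phase shift.
Zero or two π shifts → no net half-wave offset.
With no net inversion, destructive interference in reflection requires 2 n t = (m + ½) λ.
Minimum at m = 0: t = λ / (4 n) = 559 / (4 × 2.013) = 69.4 nm.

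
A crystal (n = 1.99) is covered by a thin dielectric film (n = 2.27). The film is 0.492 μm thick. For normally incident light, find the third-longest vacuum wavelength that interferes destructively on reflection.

At the upper boundary (n = 1.0 to n = 2.27) the reflected ray undergoes a half-wave phase shift.
Bottom surface (2.27 → 1.99): reflection off a lower-index medium gives no phase shift.
Exactly one π shift → a net half-wave offset.
With one net inversion, destructive interference in reflection requires 2 n t = m λ.
λ = 2 n t / m. The third-longest wavelength is m = 3: λ = 2 × 2.27 × 492 / 3.00 = 745 nm.

745 nm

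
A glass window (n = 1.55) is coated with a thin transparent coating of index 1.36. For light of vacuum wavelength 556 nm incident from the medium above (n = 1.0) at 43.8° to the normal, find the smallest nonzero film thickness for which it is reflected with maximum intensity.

At the upper boundary (n = 1.0 to n = 1.36) the reflected ray undergoes a half-wave phase shift.
Ray reflecting at the bottom interface goes from n = 1.36 toward n = 1.55: a half-wave phase shift.
Zero or two π shifts → no net half-wave offset.
With no net inversion, constructive interference in reflection requires 2 n t cos θ_r = m λ.
Snell's law: 1.0 sin 43.8° = 1.36 sin θ_r → sin θ_r = 0.509, cos θ_r = 0.861.
Minimum nonzero at m = 1: t = λ / (2 n cos θ_r) = 556 / (2 × 1.36 × 0.861) = 237 nm.

237 nm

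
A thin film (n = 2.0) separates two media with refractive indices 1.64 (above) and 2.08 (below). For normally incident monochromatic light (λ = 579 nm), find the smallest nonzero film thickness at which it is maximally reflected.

145 nm

Ray reflecting at the top interface goes from n = 1.64 toward n = 2.0: a half-wave phase shift.
Bottom surface (2.0 → 2.08): reflection off a higher-index medium gives a half-wave phase shift.
Zero or two π shifts → no net half-wave offset.
For bright reflection here: 2 n t = m λ.
Minimum nonzero at m = 1: t = λ / (2 n) = 579 / (2 × 2.0) = 145 nm.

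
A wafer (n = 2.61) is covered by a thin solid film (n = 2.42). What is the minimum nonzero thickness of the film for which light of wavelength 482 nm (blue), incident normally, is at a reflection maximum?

99.6 nm

Ray reflecting at the top interface goes from n = 1.0 toward n = 2.42: a half-wave phase shift.
Ray reflecting at the bottom interface goes from n = 2.42 toward n = 2.61: a half-wave phase shift.
Zero or two π shifts → no net half-wave offset.
So the condition for constructive reflection is 2 n t = m λ.
Minimum nonzero at m = 1: t = λ / (2 n) = 482 / (2 × 2.42) = 99.6 nm.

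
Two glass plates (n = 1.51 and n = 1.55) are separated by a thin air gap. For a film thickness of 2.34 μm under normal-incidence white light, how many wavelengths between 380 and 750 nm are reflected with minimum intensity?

6

At the upper boundary (n = 1.51 to n = 1.0) the reflected ray undergoes no phase shift.
Bottom surface (1.0 → 1.55): reflection off a higher-index medium gives a half-wave phase shift.
Net: one phase inversion between the two reflected rays.
With one net inversion, destructive interference in reflection requires 2 n t = m λ.
λ = 2 n t / m = 4680 / m nm.
m=6: 780 nm (IR); m=7: 669 nm (visible); m=8: 585 nm (visible); m=9: 520 nm (visible); m=10: 468 nm (visible); m=11: 425 nm (visible); m=12: 390 nm (visible); m=13: 360 nm (UV).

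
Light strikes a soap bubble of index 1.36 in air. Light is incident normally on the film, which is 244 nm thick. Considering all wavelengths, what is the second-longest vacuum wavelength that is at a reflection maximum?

442 nm

At the upper boundary (n = 1.0 to n = 1.36) the reflected ray undergoes a half-wave phase shift.
Ray reflecting at the bottom interface goes from n = 1.36 toward n = 1.0: no phase shift.
Exactly one π shift → a net half-wave offset.
With one net inversion, constructive interference in reflection requires 2 n t = (m + ½) λ.
λ = 2 n t / (m + ½). The second-longest wavelength is m = 1: λ = 2 × 1.36 × 244 / 1.50 = 442 nm.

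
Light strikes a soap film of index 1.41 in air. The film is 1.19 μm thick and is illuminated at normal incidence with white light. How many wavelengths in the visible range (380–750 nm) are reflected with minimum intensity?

At the upper boundary (n = 1.0 to n = 1.41) the reflected ray undergoes a half-wave phase shift.
Bottom surface (1.41 → 1.0): reflection off a lower-index medium gives no phase shift.
The two reflections differ by half a wavelength.
For minimum reflection here: 2 n t = m λ.
λ = 2 n t / m = 3356 / m nm.
m=4: 839 nm (IR); m=5: 671 nm (visible); m=6: 559 nm (visible); m=7: 479 nm (visible); m=8: 419 nm (visible); m=9: 373 nm (UV).

4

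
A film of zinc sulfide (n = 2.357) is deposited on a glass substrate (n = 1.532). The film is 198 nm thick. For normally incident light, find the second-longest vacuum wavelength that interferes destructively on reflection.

467 nm

Ray reflecting at the top interface goes from n = 1.0 toward n = 2.357: a half-wave phase shift.
At the lower boundary (n = 2.357 to n = 1.532) the reflected ray undergoes no phase shift.
Exactly one π shift → a net half-wave offset.
For minimum reflection here: 2 n t = m λ.
λ = 2 n t / m. The second-longest wavelength is m = 2: λ = 2 × 2.357 × 198 / 2.00 = 467 nm.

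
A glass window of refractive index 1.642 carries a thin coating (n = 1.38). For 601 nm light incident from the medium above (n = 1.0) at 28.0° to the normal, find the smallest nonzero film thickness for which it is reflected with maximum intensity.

232 nm

Ray reflecting at the top interface goes from n = 1.0 toward n = 1.38: a half-wave phase shift.
At the lower boundary (n = 1.38 to n = 1.642) the reflected ray undergoes a half-wave phase shift.
Zero or two π shifts → no net half-wave offset.
With no net inversion, constructive interference in reflection requires 2 n t cos θ_r = m λ.
Snell's law: 1.0 sin 28.0° = 1.38 sin θ_r → sin θ_r = 0.340, cos θ_r = 0.940.
Minimum nonzero at m = 1: t = λ / (2 n cos θ_r) = 601 / (2 × 1.38 × 0.940) = 232 nm.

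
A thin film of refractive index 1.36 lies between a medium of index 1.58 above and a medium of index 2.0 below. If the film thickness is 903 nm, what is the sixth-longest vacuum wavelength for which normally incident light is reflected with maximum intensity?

447 nm

Top surface (1.58 → 1.36): reflection off a lower-index medium gives no phase shift.
Ray reflecting at the bottom interface goes from n = 1.36 toward n = 2.0: a half-wave phase shift.
Net: one phase inversion between the two reflected rays.
For maximum reflection here: 2 n t = (m + ½) λ.
λ = 2 n t / (m + ½). The sixth-longest wavelength is m = 5: λ = 2 × 1.36 × 903 / 5.50 = 447 nm.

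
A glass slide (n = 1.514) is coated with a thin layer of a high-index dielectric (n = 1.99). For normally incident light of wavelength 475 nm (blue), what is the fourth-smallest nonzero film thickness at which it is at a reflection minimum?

Ray reflecting at the top interface goes from n = 1.0 toward n = 1.99: a half-wave phase shift.
Ray reflecting at the bottom interface goes from n = 1.99 toward n = 1.514: no phase shift.
The two reflections differ by half a wavelength.
So the condition for destructive reflection is 2 n t = m λ.
The fourth-smallest nonzero thickness corresponds to m = 4: t = m λ / (2 n) = 4.00 × 475 / (2 × 1.99) = 477 nm.

477 nm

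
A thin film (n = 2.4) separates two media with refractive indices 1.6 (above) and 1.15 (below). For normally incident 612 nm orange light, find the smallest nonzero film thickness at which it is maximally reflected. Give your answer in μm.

0.0638 μm

Top surface (1.6 → 2.4): reflection off a higher-index medium gives a half-wave phase shift.
At the lower boundary (n = 2.4 to n = 1.15) the reflected ray undergoes no phase shift.
Net: one phase inversion between the two reflected rays.
For maximum reflection here: 2 n t = (m + ½) λ.
Minimum at m = 0: t = λ / (4 n) = 612 / (4 × 2.4) = 63.8 nm.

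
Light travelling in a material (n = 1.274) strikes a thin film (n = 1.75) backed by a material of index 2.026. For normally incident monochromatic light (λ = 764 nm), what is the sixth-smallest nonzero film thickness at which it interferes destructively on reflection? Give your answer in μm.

At the upper boundary (n = 1.274 to n = 1.75) the reflected ray undergoes a half-wave phase shift.
At the lower boundary (n = 1.75 to n = 2.026) the reflected ray undergoes a half-wave phase shift.
Zero or two π shifts → no net half-wave offset.
With no net inversion, destructive interference in reflection requires 2 n t = (m + ½) λ.
The sixth-smallest nonzero thickness corresponds to m = 5: t = (m + ½) λ / (2 n) = 5.50 × 764 / (2 × 1.75) = 1201 nm.

1.20 μm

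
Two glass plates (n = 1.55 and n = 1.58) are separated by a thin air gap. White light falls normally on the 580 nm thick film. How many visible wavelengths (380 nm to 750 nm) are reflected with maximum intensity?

1

Ray reflecting at the top interface goes from n = 1.55 toward n = 1.0: no phase shift.
Ray reflecting at the bottom interface goes from n = 1.0 toward n = 1.58: a half-wave phase shift.
The two reflections differ by half a wavelength.
With one net inversion, constructive interference in reflection requires 2 n t = (m + ½) λ.
λ = 2 n t / (m + ½) = 1160 / (m + ½) nm.
m=1: 773 nm (IR); m=2: 464 nm (visible); m=3: 331 nm (UV).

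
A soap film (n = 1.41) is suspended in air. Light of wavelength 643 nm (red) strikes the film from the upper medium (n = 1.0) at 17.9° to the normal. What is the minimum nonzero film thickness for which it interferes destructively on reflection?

234 nm

Top surface (1.0 → 1.41): reflection off a higher-index medium gives a half-wave phase shift.
Ray reflecting at the bottom interface goes from n = 1.41 toward n = 1.0: no phase shift.
The two reflections differ by half a wavelength.
For minimum reflection here: 2 n t cos θ_r = m λ.
Snell's law: 1.0 sin 17.9° = 1.41 sin θ_r → sin θ_r = 0.218, cos θ_r = 0.976.
Minimum nonzero at m = 1: t = λ / (2 n cos θ_r) = 643 / (2 × 1.41 × 0.976) = 234 nm.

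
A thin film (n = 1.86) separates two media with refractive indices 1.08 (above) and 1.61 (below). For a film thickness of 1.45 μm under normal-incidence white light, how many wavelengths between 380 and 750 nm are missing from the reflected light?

7

Top surface (1.08 → 1.86): reflection off a higher-index medium gives a half-wave phase shift.
At the lower boundary (n = 1.86 to n = 1.61) the reflected ray undergoes no phase shift.
Net: one phase inversion between the two reflected rays.
With one net inversion, destructive interference in reflection requires 2 n t = m λ.
λ = 2 n t / m = 5394 / m nm.
m=7: 771 nm (IR); m=8: 674 nm (visible); m=9: 599 nm (visible); m=10: 539 nm (visible); m=11: 490 nm (visible); m=12: 450 nm (visible); m=13: 415 nm (visible); m=14: 385 nm (visible); m=15: 360 nm (UV).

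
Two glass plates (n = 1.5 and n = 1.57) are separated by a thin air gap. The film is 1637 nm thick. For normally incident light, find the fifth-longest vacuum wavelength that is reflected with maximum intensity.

728 nm

Top surface (1.5 → 1.0): reflection off a lower-index medium gives no phase shift.
Bottom surface (1.0 → 1.57): reflection off a higher-index medium gives a half-wave phase shift.
Net: one phase inversion between the two reflected rays.
With one net inversion, constructive interference in reflection requires 2 n t = (m + ½) λ.
λ = 2 n t / (m + ½). The fifth-longest wavelength is m = 4: λ = 2 × 1.0 × 1637 / 4.50 = 728 nm.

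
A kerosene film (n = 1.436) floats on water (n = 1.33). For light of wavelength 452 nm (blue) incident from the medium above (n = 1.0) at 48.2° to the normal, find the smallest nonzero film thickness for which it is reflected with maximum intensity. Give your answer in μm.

0.0921 μm

At the upper boundary (n = 1.0 to n = 1.436) the reflected ray undergoes a half-wave phase shift.
Ray reflecting at the bottom interface goes from n = 1.436 toward n = 1.33: no phase shift.
Net: one phase inversion between the two reflected rays.
So the condition for constructive reflection is 2 n t cos θ_r = (m + ½) λ.
Snell's law: 1.0 sin 48.2° = 1.436 sin θ_r → sin θ_r = 0.519, cos θ_r = 0.855.
Minimum at m = 0: t = λ / (4 n cos θ_r) = 452 / (4 × 1.436 × 0.855) = 92.1 nm.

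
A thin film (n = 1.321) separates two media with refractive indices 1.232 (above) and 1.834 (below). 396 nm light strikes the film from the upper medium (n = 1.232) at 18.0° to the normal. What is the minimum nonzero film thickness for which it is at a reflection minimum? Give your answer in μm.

Ray reflecting at the top interface goes from n = 1.232 toward n = 1.321: a half-wave phase shift.
At the lower boundary (n = 1.321 to n = 1.834) the reflected ray undergoes a half-wave phase shift.
Net: no relative phase inversion (both shifts match).
With no net inversion, destructive interference in reflection requires 2 n t cos θ_r = (m + ½) λ.
Snell's law: 1.232 sin 18.0° = 1.321 sin θ_r → sin θ_r = 0.288, cos θ_r = 0.958.
Minimum at m = 0: t = λ / (4 n cos θ_r) = 396 / (4 × 1.321 × 0.958) = 78.3 nm.

0.0783 μm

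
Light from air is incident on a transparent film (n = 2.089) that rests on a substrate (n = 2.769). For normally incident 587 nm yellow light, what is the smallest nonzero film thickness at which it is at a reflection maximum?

140 nm

Top surface (1.0 → 2.089): reflection off a higher-index medium gives a half-wave phase shift.
Ray reflecting at the bottom interface goes from n = 2.089 toward n = 2.769: a half-wave phase shift.
Net: no relative phase inversion (both shifts match).
So the condition for constructive reflection is 2 n t = m λ.
The smallest nonzero thickness corresponds to m = 1: t = m λ / (2 n) = 1.00 × 587 / (2 × 2.089) = 140 nm.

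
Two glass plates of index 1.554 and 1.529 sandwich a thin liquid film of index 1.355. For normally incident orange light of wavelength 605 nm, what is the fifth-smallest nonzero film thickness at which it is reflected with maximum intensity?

1005 nm

Ray reflecting at the top interface goes from n = 1.554 toward n = 1.355: no phase shift.
Ray reflecting at the bottom interface goes from n = 1.355 toward n = 1.529: a half-wave phase shift.
Exactly one π shift → a net half-wave offset.
For bright reflection here: 2 n t = (m + ½) λ.
The fifth-smallest nonzero thickness corresponds to m = 4: t = (m + ½) λ / (2 n) = 4.50 × 605 / (2 × 1.355) = 1005 nm.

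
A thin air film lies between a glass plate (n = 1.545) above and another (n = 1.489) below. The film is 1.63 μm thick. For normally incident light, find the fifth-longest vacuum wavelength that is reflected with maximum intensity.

At the upper boundary (n = 1.545 to n = 1.0) the reflected ray undergoes no phase shift.
Bottom surface (1.0 → 1.489): reflection off a higher-index medium gives a half-wave phase shift.
Exactly one π shift → a net half-wave offset.
With one net inversion, constructive interference in reflection requires 2 n t = (m + ½) λ.
λ = 2 n t / (m + ½). The fifth-longest wavelength is m = 4: λ = 2 × 1.0 × 1630 / 4.50 = 724 nm.

724 nm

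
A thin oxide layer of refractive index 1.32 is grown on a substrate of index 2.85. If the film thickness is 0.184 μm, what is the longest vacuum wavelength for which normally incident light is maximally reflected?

Top surface (1.0 → 1.32): reflection off a higher-index medium gives a half-wave phase shift.
Bottom surface (1.32 → 2.85): reflection off a higher-index medium gives a half-wave phase shift.
Net: no relative phase inversion (both shifts match).
So the condition for constructive reflection is 2 n t = m λ.
λ = 2 n t / m. The longest wavelength is m = 1: λ = 2 × 1.32 × 184 / 1.00 = 486 nm.

486 nm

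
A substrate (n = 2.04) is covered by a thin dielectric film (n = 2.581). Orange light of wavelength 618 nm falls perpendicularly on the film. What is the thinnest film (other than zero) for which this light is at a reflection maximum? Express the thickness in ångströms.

Top surface (1.0 → 2.581): reflection off a higher-index medium gives a half-wave phase shift.
Ray reflecting at the bottom interface goes from n = 2.581 toward n = 2.04: no phase shift.
Net: one phase inversion between the two reflected rays.
For maximum reflection here: 2 n t = (m + ½) λ.
Minimum at m = 0: t = λ / (4 n) = 618 / (4 × 2.581) = 59.9 nm.

599 Å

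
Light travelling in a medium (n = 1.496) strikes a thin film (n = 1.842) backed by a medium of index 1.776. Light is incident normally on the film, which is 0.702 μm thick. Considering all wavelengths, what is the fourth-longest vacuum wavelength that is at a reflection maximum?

At the upper boundary (n = 1.496 to n = 1.842) the reflected ray undergoes a half-wave phase shift.
Bottom surface (1.842 → 1.776): reflection off a lower-index medium gives no phase shift.
Net: one phase inversion between the two reflected rays.
For maximum reflection here: 2 n t = (m + ½) λ.
λ = 2 n t / (m + ½). The fourth-longest wavelength is m = 3: λ = 2 × 1.842 × 702 / 3.50 = 739 nm.

739 nm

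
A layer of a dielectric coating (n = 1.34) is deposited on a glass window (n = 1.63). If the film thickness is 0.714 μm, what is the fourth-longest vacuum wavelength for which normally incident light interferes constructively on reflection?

Top surface (1.0 → 1.34): reflection off a higher-index medium gives a half-wave phase shift.
Bottom surface (1.34 → 1.63): reflection off a higher-index medium gives a half-wave phase shift.
Zero or two π shifts → no net half-wave offset.
So the condition for constructive reflection is 2 n t = m λ.
λ = 2 n t / m. The fourth-longest wavelength is m = 4: λ = 2 × 1.34 × 714 / 4.00 = 478 nm.

478 nm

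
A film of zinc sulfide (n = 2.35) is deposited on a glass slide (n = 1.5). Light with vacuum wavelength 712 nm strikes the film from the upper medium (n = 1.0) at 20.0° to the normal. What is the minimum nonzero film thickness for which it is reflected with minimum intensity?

Top surface (1.0 → 2.35): reflection off a higher-index medium gives a half-wave phase shift.
Bottom surface (2.35 → 1.5): reflection off a lower-index medium gives no phase shift.
Exactly one π shift → a net half-wave offset.
With one net inversion, destructive interference in reflection requires 2 n t cos θ_r = m λ.
Snell's law: 1.0 sin 20.0° = 2.35 sin θ_r → sin θ_r = 0.146, cos θ_r = 0.989.
Minimum nonzero at m = 1: t = λ / (2 n cos θ_r) = 712 / (2 × 2.35 × 0.989) = 153 nm.

153 nm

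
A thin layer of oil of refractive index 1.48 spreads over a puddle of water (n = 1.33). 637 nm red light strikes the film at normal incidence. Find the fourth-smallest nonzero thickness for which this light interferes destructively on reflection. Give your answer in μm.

0.861 μm

Top surface (1.0 → 1.48): reflection off a higher-index medium gives a half-wave phase shift.
Bottom surface (1.48 → 1.33): reflection off a lower-index medium gives no phase shift.
The two reflections differ by half a wavelength.
For dark reflection here: 2 n t = m λ.
The fourth-smallest nonzero thickness corresponds to m = 4: t = m λ / (2 n) = 4.00 × 637 / (2 × 1.48) = 861 nm.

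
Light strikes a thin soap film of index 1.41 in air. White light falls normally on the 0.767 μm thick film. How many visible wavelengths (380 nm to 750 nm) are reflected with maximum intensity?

3

Ray reflecting at the top interface goes from n = 1.0 toward n = 1.41: a half-wave phase shift.
At the lower boundary (n = 1.41 to n = 1.0) the reflected ray undergoes no phase shift.
Net: one phase inversion between the two reflected rays.
So the condition for constructive reflection is 2 n t = (m + ½) λ.
λ = 2 n t / (m + ½) = 2163 / (m + ½) nm.
m=2: 865 nm (IR); m=3: 618 nm (visible); m=4: 481 nm (visible); m=5: 393 nm (visible); m=6: 333 nm (UV).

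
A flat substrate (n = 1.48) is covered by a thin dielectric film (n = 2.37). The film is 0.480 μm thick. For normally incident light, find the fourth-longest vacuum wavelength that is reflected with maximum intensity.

Ray reflecting at the top interface goes from n = 1.0 toward n = 2.37: a half-wave phase shift.
Bottom surface (2.37 → 1.48): reflection off a lower-index medium gives no phase shift.
Net: one phase inversion between the two reflected rays.
For strong reflection here: 2 n t = (m + ½) λ.
λ = 2 n t / (m + ½). The fourth-longest wavelength is m = 3: λ = 2 × 2.37 × 480 / 3.50 = 650 nm.

650 nm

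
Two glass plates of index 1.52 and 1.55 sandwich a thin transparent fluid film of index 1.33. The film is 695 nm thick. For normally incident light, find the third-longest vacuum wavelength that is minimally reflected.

616 nm

Top surface (1.52 → 1.33): reflection off a lower-index medium gives no phase shift.
Ray reflecting at the bottom interface goes from n = 1.33 toward n = 1.55: a half-wave phase shift.
Exactly one π shift → a net half-wave offset.
So the condition for destructive reflection is 2 n t = m λ.
λ = 2 n t / m. The third-longest wavelength is m = 3: λ = 2 × 1.33 × 695 / 3.00 = 616 nm.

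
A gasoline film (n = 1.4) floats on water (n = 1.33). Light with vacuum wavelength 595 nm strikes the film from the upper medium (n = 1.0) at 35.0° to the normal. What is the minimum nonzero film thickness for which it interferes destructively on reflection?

233 nm

At the upper boundary (n = 1.0 to n = 1.4) the reflected ray undergoes a half-wave phase shift.
Ray reflecting at the bottom interface goes from n = 1.4 toward n = 1.33: no phase shift.
Net: one phase inversion between the two reflected rays.
For dark reflection here: 2 n t cos θ_r = m λ.
Snell's law: 1.0 sin 35.0° = 1.4 sin θ_r → sin θ_r = 0.410, cos θ_r = 0.912.
Minimum nonzero at m = 1: t = λ / (2 n cos θ_r) = 595 / (2 × 1.4 × 0.912) = 233 nm.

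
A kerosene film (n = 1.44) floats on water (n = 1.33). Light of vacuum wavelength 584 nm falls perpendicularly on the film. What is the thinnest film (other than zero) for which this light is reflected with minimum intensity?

203 nm

Ray reflecting at the top interface goes from n = 1.0 toward n = 1.44: a half-wave phase shift.
Bottom surface (1.44 → 1.33): reflection off a lower-index medium gives no phase shift.
Net: one phase inversion between the two reflected rays.
With one net inversion, destructive interference in reflection requires 2 n t = m λ.
Minimum nonzero at m = 1: t = λ / (2 n) = 584 / (2 × 1.44) = 203 nm.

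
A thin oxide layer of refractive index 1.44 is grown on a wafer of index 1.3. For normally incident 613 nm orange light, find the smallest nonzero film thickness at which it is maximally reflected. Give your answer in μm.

At the upper boundary (n = 1.0 to n = 1.44) the reflected ray undergoes a half-wave phase shift.
At the lower boundary (n = 1.44 to n = 1.3) the reflected ray undergoes no phase shift.
The two reflections differ by half a wavelength.
For strong reflection here: 2 n t = (m + ½) λ.
Minimum at m = 0: t = λ / (4 n) = 613 / (4 × 1.44) = 106 nm.

0.106 μm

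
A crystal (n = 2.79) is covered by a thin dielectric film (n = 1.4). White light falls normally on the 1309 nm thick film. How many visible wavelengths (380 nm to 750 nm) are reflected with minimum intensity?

Top surface (1.0 → 1.4): reflection off a higher-index medium gives a half-wave phase shift.
At the lower boundary (n = 1.4 to n = 2.79) the reflected ray undergoes a half-wave phase shift.
The two reflections carry the same phase change, so no net offset.
With no net inversion, destructive interference in reflection requires 2 n t = (m + ½) λ.
λ = 2 n t / (m + ½) = 3665 / (m + ½) nm.
m=4: 814 nm (IR); m=5: 666 nm (visible); m=6: 564 nm (visible); m=7: 489 nm (visible); m=8: 431 nm (visible); m=9: 386 nm (visible); m=10: 349 nm (UV).

5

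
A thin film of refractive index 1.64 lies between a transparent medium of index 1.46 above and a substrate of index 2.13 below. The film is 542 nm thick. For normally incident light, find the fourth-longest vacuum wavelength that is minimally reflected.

508 nm

Top surface (1.46 → 1.64): reflection off a higher-index medium gives a half-wave phase shift.
At the lower boundary (n = 1.64 to n = 2.13) the reflected ray undergoes a half-wave phase shift.
Zero or two π shifts → no net half-wave offset.
With no net inversion, destructive interference in reflection requires 2 n t = (m + ½) λ.
λ = 2 n t / (m + ½). The fourth-longest wavelength is m = 3: λ = 2 × 1.64 × 542 / 3.50 = 508 nm.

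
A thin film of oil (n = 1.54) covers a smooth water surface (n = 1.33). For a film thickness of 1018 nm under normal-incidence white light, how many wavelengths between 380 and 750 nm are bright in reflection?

4

Top surface (1.0 → 1.54): reflection off a higher-index medium gives a half-wave phase shift.
Ray reflecting at the bottom interface goes from n = 1.54 toward n = 1.33: no phase shift.
Exactly one π shift → a net half-wave offset.
With one net inversion, constructive interference in reflection requires 2 n t = (m + ½) λ.
λ = 2 n t / (m + ½) = 3135 / (m + ½) nm.
m=3: 896 nm (IR); m=4: 697 nm (visible); m=5: 570 nm (visible); m=6: 482 nm (visible); m=7: 418 nm (visible); m=8: 369 nm (UV).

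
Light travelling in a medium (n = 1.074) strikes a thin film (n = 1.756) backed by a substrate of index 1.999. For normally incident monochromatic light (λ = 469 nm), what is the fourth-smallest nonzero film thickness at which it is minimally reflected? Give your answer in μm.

0.467 μm

Top surface (1.074 → 1.756): reflection off a higher-index medium gives a half-wave phase shift.
Ray reflecting at the bottom interface goes from n = 1.756 toward n = 1.999: a half-wave phase shift.
The two reflections carry the same phase change, so no net offset.
So the condition for destructive reflection is 2 n t = (m + ½) λ.
The fourth-smallest nonzero thickness corresponds to m = 3: t = (m + ½) λ / (2 n) = 3.50 × 469 / (2 × 1.756) = 467 nm.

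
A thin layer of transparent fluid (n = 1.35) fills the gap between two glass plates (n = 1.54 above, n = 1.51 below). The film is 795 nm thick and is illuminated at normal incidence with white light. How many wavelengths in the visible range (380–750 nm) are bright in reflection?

Top surface (1.54 → 1.35): reflection off a lower-index medium gives no phase shift.
Bottom surface (1.35 → 1.51): reflection off a higher-index medium gives a half-wave phase shift.
Net: one phase inversion between the two reflected rays.
With one net inversion, constructive interference in reflection requires 2 n t = (m + ½) λ.
λ = 2 n t / (m + ½) = 2147 / (m + ½) nm.
m=2: 859 nm (IR); m=3: 613 nm (visible); m=4: 477 nm (visible); m=5: 390 nm (visible); m=6: 330 nm (UV).

3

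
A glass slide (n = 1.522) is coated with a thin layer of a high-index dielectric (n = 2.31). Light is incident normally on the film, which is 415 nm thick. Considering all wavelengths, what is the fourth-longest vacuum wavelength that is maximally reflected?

Top surface (1.0 → 2.31): reflection off a higher-index medium gives a half-wave phase shift.
Ray reflecting at the bottom interface goes from n = 2.31 toward n = 1.522: no phase shift.
The two reflections differ by half a wavelength.
So the condition for constructive reflection is 2 n t = (m + ½) λ.
λ = 2 n t / (m + ½). The fourth-longest wavelength is m = 3: λ = 2 × 2.31 × 415 / 3.50 = 548 nm.

548 nm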